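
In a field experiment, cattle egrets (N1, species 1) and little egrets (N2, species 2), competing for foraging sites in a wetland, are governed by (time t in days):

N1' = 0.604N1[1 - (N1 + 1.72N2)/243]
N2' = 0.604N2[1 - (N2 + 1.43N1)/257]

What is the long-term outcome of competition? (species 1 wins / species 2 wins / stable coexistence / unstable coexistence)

unstable coexistence (outcome depends on initial conditions)

Compare the nullcline intercepts: K1/α12 = 243/1.72 = 141 < K2 = 257; K2/α21 = 257/1.43 = 180 < K1 = 243.
Since both are reversed, neither can invade when rare; the interior point is a saddle.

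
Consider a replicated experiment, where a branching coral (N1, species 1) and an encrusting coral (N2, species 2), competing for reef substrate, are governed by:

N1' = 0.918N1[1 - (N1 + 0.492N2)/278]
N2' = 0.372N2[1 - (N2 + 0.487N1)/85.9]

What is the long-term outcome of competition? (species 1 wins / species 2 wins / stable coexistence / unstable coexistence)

Compare the nullcline intercepts: K1/α12 = 278/0.492 = 565 > K2 = 85.9; K2/α21 = 85.9/0.487 = 176 < K1 = 278.
Since the inequalities point opposite ways, species 1 can invade but species 2 cannot.

species 1 excludes species 2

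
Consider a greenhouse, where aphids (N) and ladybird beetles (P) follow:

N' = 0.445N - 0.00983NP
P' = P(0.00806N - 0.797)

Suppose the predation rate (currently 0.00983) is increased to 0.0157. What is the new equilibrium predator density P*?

P* ≈ 28.3

At the interior fixed point, setting dN/dt = 0 with N > 0 fixes P* = (prey growth rate)/(NP coefficient) — independent of the other coefficients.
With the change, P* = 0.445/0.0157 = 28.3; it falls from 45.3.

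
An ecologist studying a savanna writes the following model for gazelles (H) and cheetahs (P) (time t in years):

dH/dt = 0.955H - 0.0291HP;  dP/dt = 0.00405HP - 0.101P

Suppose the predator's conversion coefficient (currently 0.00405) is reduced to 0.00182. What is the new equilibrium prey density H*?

At the interior fixed point, setting dP/dt = 0 with P > 0 fixes H* = (predator death rate)/(HP coefficient) — independent of the other coefficients.
With the change, H* = 0.101/0.00182 = 55.5; it rises from 24.9.

H* ≈ 55.5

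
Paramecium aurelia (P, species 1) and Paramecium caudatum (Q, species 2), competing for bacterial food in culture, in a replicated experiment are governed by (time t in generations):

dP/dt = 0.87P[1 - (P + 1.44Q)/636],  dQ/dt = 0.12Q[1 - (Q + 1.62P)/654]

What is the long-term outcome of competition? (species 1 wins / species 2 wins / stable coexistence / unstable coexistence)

unstable coexistence (outcome depends on initial conditions)

Compare the nullcline intercepts: K1/α12 = 636/1.44 = 442 < K2 = 654; K2/α21 = 654/1.62 = 404 < K1 = 636.
Since both are reversed, neither can invade when rare; the interior point is a saddle.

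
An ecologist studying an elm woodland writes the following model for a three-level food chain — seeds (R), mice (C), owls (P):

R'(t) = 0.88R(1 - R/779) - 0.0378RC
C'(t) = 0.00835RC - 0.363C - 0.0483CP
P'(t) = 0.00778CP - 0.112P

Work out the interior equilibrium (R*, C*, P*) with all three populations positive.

From dP/dt = 0: 0.00778C* = 0.112, so C* = 14.4.
From dR/dt = 0: 0.88(1 - R*/779) = 0.0378·14.4, giving R* = 779·(1 - 0.618) = 297.
From dC/dt = 0: 0.00835·297 - 0.363 = 0.0483P*, so P* = 2.12/0.0483 = 43.9.

R* ≈ 297, C* ≈ 14.4, P* ≈ 43.9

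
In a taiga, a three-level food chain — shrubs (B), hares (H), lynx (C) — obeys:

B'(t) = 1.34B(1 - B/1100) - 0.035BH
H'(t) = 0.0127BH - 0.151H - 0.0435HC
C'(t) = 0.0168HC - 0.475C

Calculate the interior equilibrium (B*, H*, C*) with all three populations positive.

From dC/dt = 0: 0.0168H* = 0.475, so H* = 28.3.
From dB/dt = 0: 1.34(1 - B*/1100) = 0.035·28.3, giving B* = 1100·(1 - 0.738) = 288.
From dH/dt = 0: 0.0127·288 - 0.151 = 0.0435C*, so C* = 3.5/0.0435 = 80.5.

B* ≈ 288, H* ≈ 28.3, C* ≈ 80.5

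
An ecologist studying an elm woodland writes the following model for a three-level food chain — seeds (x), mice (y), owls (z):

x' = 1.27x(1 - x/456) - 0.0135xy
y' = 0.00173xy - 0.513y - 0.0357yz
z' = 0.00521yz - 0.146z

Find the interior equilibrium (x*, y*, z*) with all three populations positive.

x* ≈ 320, y* ≈ 28, z* ≈ 1.15

From dz/dt = 0: 0.00521y* = 0.146, so y* = 28.
From dx/dt = 0: 1.27(1 - x*/456) = 0.0135·28, giving x* = 456·(1 - 0.298) = 320.
From dy/dt = 0: 0.00173·320 - 0.513 = 0.0357z*, so z* = 0.0409/0.0357 = 1.15.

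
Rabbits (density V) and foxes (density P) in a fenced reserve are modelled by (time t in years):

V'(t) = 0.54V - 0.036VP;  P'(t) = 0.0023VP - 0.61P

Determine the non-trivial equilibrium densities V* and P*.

V* ≈ 265, P* ≈ 15

Set dP/dt = 0 with P > 0: 0.0023V - 0.61 = 0, so V* = 0.61/0.0023 = 265.
Set dV/dt = 0 with V > 0: 0.54 - 0.036P = 0, so P* = 0.54/0.036 = 15.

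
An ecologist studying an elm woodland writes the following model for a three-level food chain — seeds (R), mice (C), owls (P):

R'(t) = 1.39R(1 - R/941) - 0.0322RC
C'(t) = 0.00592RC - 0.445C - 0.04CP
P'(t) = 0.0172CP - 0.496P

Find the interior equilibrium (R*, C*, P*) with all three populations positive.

R* ≈ 312, C* ≈ 28.8, P* ≈ 35.1

From dP/dt = 0: 0.0172C* = 0.496, so C* = 28.8.
From dR/dt = 0: 1.39(1 - R*/941) = 0.0322·28.8, giving R* = 941·(1 - 0.668) = 312.
From dC/dt = 0: 0.00592·312 - 0.445 = 0.04P*, so P* = 1.4/0.04 = 35.1.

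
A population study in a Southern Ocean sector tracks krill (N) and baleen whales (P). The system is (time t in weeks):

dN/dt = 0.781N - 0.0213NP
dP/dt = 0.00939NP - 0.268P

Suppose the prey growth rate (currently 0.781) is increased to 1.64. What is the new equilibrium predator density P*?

At the interior fixed point, setting dN/dt = 0 with N > 0 fixes P* = (prey growth rate)/(NP coefficient) — independent of the other coefficients.
With the change, P* = 1.64/0.0213 = 77; it rises from 36.7.

P* ≈ 77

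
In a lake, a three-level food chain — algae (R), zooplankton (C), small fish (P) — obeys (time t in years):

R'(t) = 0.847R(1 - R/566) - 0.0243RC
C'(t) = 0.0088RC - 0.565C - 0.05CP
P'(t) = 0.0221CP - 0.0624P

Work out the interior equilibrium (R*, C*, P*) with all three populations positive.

R* ≈ 520, C* ≈ 2.82, P* ≈ 80.2

From dP/dt = 0: 0.0221C* = 0.0624, so C* = 2.82.
From dR/dt = 0: 0.847(1 - R*/566) = 0.0243·2.82, giving R* = 566·(1 - 0.081) = 520.
From dC/dt = 0: 0.0088·520 - 0.565 = 0.05P*, so P* = 4.01/0.05 = 80.2.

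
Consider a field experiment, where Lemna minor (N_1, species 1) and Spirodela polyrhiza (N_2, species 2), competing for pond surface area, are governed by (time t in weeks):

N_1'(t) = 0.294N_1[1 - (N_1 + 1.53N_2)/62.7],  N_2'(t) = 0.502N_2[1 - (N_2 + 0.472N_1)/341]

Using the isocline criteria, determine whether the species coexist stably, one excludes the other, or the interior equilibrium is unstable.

Compare the nullcline intercepts: K1/α12 = 62.7/1.53 = 41 < K2 = 341; K2/α21 = 341/0.472 = 722 > K1 = 62.7.
Since the inequalities point opposite ways, species 2 can invade but species 1 cannot.

species 2 excludes species 1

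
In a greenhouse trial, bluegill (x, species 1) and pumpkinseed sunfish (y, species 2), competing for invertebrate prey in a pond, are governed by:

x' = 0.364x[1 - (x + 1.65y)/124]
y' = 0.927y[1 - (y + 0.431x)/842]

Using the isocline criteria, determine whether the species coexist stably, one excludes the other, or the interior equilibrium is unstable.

species 2 excludes species 1

Compare the nullcline intercepts: K1/α12 = 124/1.65 = 75.2 < K2 = 842; K2/α21 = 842/0.431 = 1950 > K1 = 124.
Since the inequalities point opposite ways, species 2 can invade but species 1 cannot.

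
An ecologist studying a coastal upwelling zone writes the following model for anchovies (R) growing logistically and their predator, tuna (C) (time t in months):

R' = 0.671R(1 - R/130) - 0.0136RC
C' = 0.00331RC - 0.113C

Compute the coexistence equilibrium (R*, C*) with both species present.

From dC/dt = 0 with C > 0: 0.00331R* = 0.113, so R* = 34.1.
Substitute into dR/dt = 0: 0.671(1 - 34.1/130) = 0.0136C*.
The bracket is 0.737, giving C* = 0.495/0.0136 = 36.4.

R* ≈ 34.1, C* ≈ 36.4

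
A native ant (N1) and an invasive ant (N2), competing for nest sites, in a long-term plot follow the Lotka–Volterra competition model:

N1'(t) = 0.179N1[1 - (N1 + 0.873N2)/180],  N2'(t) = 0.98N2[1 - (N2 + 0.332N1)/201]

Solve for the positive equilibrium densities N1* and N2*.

Setting both brackets to zero gives the nullclines N1 + 0.873N2 = 180 and 0.332N1 + N2 = 201.
Substituting N2 = 201 - 0.332N1 into the first: N1(1 - 0.873·0.332) = 180 - 0.873·201.
So N1* = 4.53/0.71 = 6.37, and then N2* = 201 - 0.332·6.37 = 199.

N1* ≈ 6.37, N2* ≈ 199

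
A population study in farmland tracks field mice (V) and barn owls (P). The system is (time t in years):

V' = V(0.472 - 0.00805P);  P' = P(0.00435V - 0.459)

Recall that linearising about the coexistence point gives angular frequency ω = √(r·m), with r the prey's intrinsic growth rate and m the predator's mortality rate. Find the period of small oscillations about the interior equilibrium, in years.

T ≈ 13.5 years

Here r = 0.472 and m = 0.459, so r·m = 0.217.
ω = √0.217 = 0.465 per year, hence T = 2π/ω ≈ 13.5 years.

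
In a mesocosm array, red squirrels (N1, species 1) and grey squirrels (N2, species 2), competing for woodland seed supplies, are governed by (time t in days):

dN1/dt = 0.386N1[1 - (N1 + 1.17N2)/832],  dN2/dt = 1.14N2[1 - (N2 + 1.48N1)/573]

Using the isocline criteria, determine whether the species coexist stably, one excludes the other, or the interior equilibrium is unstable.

species 1 excludes species 2

Compare the nullcline intercepts: K1/α12 = 832/1.17 = 711 > K2 = 573; K2/α21 = 573/1.48 = 387 < K1 = 832.
Since the inequalities point opposite ways, species 1 can invade but species 2 cannot.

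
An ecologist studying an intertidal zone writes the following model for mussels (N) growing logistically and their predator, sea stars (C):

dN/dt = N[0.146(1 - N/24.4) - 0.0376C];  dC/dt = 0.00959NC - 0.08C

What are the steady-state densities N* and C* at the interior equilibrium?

From dC/dt = 0 with C > 0: 0.00959N* = 0.08, so N* = 8.34.
Substitute into dN/dt = 0: 0.146(1 - 8.34/24.4) = 0.0376C*.
The bracket is 0.658, giving C* = 0.0961/0.0376 = 2.56.

N* ≈ 8.34, C* ≈ 2.56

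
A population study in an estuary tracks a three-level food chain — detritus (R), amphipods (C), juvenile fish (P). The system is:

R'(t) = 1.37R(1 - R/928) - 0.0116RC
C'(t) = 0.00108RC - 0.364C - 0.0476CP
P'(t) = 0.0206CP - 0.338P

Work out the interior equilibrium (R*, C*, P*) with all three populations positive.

R* ≈ 799, C* ≈ 16.4, P* ≈ 10.5

From dP/dt = 0: 0.0206C* = 0.338, so C* = 16.4.
From dR/dt = 0: 1.37(1 - R*/928) = 0.0116·16.4, giving R* = 928·(1 - 0.139) = 799.
From dC/dt = 0: 0.00108·799 - 0.364 = 0.0476P*, so P* = 0.499/0.0476 = 10.5.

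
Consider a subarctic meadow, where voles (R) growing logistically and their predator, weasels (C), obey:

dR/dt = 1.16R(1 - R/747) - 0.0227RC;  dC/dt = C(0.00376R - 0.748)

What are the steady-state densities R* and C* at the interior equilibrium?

R* ≈ 199, C* ≈ 37.5

From dC/dt = 0 with C > 0: 0.00376R* = 0.748, so R* = 199.
Substitute into dR/dt = 0: 1.16(1 - 199/747) = 0.0227C*.
The bracket is 0.734, giving C* = 0.851/0.0227 = 37.5.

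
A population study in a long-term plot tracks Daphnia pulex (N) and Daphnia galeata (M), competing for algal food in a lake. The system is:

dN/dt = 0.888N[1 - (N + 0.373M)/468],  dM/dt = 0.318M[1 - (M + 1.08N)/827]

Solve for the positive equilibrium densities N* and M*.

N* ≈ 267, M* ≈ 538

Setting both brackets to zero gives the nullclines N + 0.373M = 468 and 1.08N + M = 827.
Substituting M = 827 - 1.08N into the first: N(1 - 0.373·1.08) = 468 - 0.373·827.
So N* = 160/0.597 = 267, and then M* = 827 - 1.08·267 = 538.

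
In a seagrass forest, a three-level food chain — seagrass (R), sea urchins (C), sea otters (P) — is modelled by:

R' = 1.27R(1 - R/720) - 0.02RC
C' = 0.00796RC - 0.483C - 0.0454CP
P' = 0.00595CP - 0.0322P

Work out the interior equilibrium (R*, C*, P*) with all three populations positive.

R* ≈ 659, C* ≈ 5.41, P* ≈ 105

From dP/dt = 0: 0.00595C* = 0.0322, so C* = 5.41.
From dR/dt = 0: 1.27(1 - R*/720) = 0.02·5.41, giving R* = 720·(1 - 0.0852) = 659.
From dC/dt = 0: 0.00796·659 - 0.483 = 0.0454P*, so P* = 4.76/0.0454 = 105.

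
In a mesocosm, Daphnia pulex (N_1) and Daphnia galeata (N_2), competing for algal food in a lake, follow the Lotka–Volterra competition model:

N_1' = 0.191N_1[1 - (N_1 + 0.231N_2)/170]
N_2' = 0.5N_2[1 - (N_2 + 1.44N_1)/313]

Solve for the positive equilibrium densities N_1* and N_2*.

N_1* ≈ 146, N_2* ≈ 102

Setting both brackets to zero gives the nullclines N_1 + 0.231N_2 = 170 and 1.44N_1 + N_2 = 313.
Substituting N_2 = 313 - 1.44N_1 into the first: N_1(1 - 0.231·1.44) = 170 - 0.231·313.
So N_1* = 97.7/0.667 = 146, and then N_2* = 313 - 1.44·146 = 102.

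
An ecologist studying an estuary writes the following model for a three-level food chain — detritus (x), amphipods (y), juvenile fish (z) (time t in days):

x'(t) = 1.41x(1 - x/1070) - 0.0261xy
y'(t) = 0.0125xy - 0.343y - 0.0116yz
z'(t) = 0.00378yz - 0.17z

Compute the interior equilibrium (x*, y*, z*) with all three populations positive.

x* ≈ 179, y* ≈ 45, z* ≈ 164

From dz/dt = 0: 0.00378y* = 0.17, so y* = 45.
From dx/dt = 0: 1.41(1 - x*/1070) = 0.0261·45, giving x* = 1070·(1 - 0.832) = 179.
From dy/dt = 0: 0.0125·179 - 0.343 = 0.0116z*, so z* = 1.9/0.0116 = 164.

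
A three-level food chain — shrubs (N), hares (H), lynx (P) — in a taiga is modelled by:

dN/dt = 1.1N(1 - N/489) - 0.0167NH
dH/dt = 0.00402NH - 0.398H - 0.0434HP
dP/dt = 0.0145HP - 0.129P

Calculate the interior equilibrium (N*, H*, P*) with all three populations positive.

N* ≈ 423, H* ≈ 8.9, P* ≈ 30

From dP/dt = 0: 0.0145H* = 0.129, so H* = 8.9.
From dN/dt = 0: 1.1(1 - N*/489) = 0.0167·8.9, giving N* = 489·(1 - 0.135) = 423.
From dH/dt = 0: 0.00402·423 - 0.398 = 0.0434P*, so P* = 1.3/0.0434 = 30.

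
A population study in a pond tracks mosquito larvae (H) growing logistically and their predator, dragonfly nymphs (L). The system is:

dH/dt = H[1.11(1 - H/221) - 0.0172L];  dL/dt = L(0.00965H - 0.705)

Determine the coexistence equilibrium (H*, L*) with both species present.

From dL/dt = 0 with L > 0: 0.00965H* = 0.705, so H* = 73.1.
Substitute into dH/dt = 0: 1.11(1 - 73.1/221) = 0.0172L*.
The bracket is 0.669, giving L* = 0.743/0.0172 = 43.2.

H* ≈ 73.1, L* ≈ 43.2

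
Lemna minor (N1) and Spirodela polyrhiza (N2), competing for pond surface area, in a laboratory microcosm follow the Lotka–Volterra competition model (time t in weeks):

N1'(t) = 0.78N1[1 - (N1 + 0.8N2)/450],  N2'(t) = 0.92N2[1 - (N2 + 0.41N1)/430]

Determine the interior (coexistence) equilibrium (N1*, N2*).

N1* ≈ 158, N2* ≈ 365

Setting both brackets to zero gives the nullclines N1 + 0.8N2 = 450 and 0.41N1 + N2 = 430.
Substituting N2 = 430 - 0.41N1 into the first: N1(1 - 0.8·0.41) = 450 - 0.8·430.
So N1* = 106/0.672 = 158, and then N2* = 430 - 0.41·158 = 365.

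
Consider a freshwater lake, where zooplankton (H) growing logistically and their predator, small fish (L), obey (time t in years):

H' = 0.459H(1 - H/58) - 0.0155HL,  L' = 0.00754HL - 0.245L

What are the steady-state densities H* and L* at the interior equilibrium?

From dL/dt = 0 with L > 0: 0.00754H* = 0.245, so H* = 32.5.
Substitute into dH/dt = 0: 0.459(1 - 32.5/58) = 0.0155L*.
The bracket is 0.44, giving L* = 0.202/0.0155 = 13.

H* ≈ 32.5, L* ≈ 13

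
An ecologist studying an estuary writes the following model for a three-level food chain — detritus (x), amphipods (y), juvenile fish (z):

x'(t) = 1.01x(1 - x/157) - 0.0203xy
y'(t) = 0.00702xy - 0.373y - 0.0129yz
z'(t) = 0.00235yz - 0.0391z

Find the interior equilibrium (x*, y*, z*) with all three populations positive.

From dz/dt = 0: 0.00235y* = 0.0391, so y* = 16.6.
From dx/dt = 0: 1.01(1 - x*/157) = 0.0203·16.6, giving x* = 157·(1 - 0.334) = 104.
From dy/dt = 0: 0.00702·104 - 0.373 = 0.0129z*, so z* = 0.361/0.0129 = 28.

x* ≈ 104, y* ≈ 16.6, z* ≈ 28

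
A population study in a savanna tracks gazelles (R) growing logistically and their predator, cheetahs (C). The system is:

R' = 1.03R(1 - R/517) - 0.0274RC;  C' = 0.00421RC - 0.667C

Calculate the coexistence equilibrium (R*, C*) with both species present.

R* ≈ 158, C* ≈ 26.1

From dC/dt = 0 with C > 0: 0.00421R* = 0.667, so R* = 158.
Substitute into dR/dt = 0: 1.03(1 - 158/517) = 0.0274C*.
The bracket is 0.694, giving C* = 0.714/0.0274 = 26.1.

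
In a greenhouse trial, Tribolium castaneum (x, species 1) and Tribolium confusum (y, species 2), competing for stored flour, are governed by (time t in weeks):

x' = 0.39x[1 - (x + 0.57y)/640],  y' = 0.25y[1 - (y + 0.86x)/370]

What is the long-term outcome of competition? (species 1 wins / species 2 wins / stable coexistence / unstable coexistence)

species 1 excludes species 2

Compare the nullcline intercepts: K1/α12 = 640/0.57 = 1120 > K2 = 370; K2/α21 = 370/0.86 = 430 < K1 = 640.
Since the inequalities point opposite ways, species 1 can invade but species 2 cannot.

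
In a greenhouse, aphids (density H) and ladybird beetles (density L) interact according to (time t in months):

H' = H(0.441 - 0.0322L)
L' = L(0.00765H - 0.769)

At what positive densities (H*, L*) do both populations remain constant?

H* ≈ 101, L* ≈ 13.7

Set dL/dt = 0 with L > 0: 0.00765H - 0.769 = 0, so H* = 0.769/0.00765 = 101.
Set dH/dt = 0 with H > 0: 0.441 - 0.0322L = 0, so L* = 0.441/0.0322 = 13.7.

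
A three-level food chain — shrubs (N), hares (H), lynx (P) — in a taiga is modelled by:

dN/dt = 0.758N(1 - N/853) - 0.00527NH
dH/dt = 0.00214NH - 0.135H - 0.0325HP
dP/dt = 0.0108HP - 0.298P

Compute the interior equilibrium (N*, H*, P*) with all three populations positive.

From dP/dt = 0: 0.0108H* = 0.298, so H* = 27.6.
From dN/dt = 0: 0.758(1 - N*/853) = 0.00527·27.6, giving N* = 853·(1 - 0.192) = 689.
From dH/dt = 0: 0.00214·689 - 0.135 = 0.0325P*, so P* = 1.34/0.0325 = 41.2.

N* ≈ 689, H* ≈ 27.6, P* ≈ 41.2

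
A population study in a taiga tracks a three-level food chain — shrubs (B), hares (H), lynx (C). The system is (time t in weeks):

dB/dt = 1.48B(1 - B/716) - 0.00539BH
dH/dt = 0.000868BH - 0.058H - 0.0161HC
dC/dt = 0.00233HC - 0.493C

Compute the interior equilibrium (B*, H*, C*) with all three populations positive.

B* ≈ 164, H* ≈ 212, C* ≈ 5.25

From dC/dt = 0: 0.00233H* = 0.493, so H* = 212.
From dB/dt = 0: 1.48(1 - B*/716) = 0.00539·212, giving B* = 716·(1 - 0.771) = 164.
From dH/dt = 0: 0.000868·164 - 0.058 = 0.0161C*, so C* = 0.0846/0.0161 = 5.25.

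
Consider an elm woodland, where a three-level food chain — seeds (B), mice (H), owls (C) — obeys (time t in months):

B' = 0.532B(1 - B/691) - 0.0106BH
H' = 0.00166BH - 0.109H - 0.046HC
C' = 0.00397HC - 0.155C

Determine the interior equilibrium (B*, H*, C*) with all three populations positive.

B* ≈ 153, H* ≈ 39, C* ≈ 3.17

From dC/dt = 0: 0.00397H* = 0.155, so H* = 39.
From dB/dt = 0: 0.532(1 - B*/691) = 0.0106·39, giving B* = 691·(1 - 0.778) = 153.
From dH/dt = 0: 0.00166·153 - 0.109 = 0.046C*, so C* = 0.146/0.046 = 3.17.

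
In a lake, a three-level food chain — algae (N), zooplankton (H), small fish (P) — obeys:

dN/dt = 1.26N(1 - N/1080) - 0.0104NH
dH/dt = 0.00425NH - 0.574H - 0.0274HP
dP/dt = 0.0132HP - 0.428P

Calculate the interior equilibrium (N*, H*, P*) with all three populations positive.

N* ≈ 791, H* ≈ 32.4, P* ≈ 102

From dP/dt = 0: 0.0132H* = 0.428, so H* = 32.4.
From dN/dt = 0: 1.26(1 - N*/1080) = 0.0104·32.4, giving N* = 1080·(1 - 0.268) = 791.
From dH/dt = 0: 0.00425·791 - 0.574 = 0.0274P*, so P* = 2.79/0.0274 = 102.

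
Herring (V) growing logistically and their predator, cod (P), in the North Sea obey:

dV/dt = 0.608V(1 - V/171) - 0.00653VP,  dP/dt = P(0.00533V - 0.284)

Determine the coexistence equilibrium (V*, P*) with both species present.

V* ≈ 53.3, P* ≈ 64.1

From dP/dt = 0 with P > 0: 0.00533V* = 0.284, so V* = 53.3.
Substitute into dV/dt = 0: 0.608(1 - 53.3/171) = 0.00653P*.
The bracket is 0.688, giving P* = 0.419/0.00653 = 64.1.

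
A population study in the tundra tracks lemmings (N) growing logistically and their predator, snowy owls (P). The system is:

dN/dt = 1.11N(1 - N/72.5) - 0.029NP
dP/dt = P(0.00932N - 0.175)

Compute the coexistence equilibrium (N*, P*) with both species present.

N* ≈ 18.8, P* ≈ 28.4

From dP/dt = 0 with P > 0: 0.00932N* = 0.175, so N* = 18.8.
Substitute into dN/dt = 0: 1.11(1 - 18.8/72.5) = 0.029P*.
The bracket is 0.741, giving P* = 0.823/0.029 = 28.4.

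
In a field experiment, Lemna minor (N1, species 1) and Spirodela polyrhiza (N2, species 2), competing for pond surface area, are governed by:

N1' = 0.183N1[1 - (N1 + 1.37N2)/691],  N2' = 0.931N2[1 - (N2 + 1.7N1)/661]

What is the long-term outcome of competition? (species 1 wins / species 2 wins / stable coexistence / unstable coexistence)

unstable coexistence (outcome depends on initial conditions)

Compare the nullcline intercepts: K1/α12 = 691/1.37 = 504 < K2 = 661; K2/α21 = 661/1.7 = 389 < K1 = 691.
Since both are reversed, neither can invade when rare; the interior point is a saddle.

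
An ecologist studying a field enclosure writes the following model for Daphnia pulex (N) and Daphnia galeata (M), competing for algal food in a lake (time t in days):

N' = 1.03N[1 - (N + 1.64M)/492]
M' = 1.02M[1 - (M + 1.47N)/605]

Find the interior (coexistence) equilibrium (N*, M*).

N* ≈ 355, M* ≈ 83.8

Setting both brackets to zero gives the nullclines N + 1.64M = 492 and 1.47N + M = 605.
Substituting M = 605 - 1.47N into the first: N(1 - 1.64·1.47) = 492 - 1.64·605.
So N* = -500/-1.41 = 355, and then M* = 605 - 1.47·355 = 83.8.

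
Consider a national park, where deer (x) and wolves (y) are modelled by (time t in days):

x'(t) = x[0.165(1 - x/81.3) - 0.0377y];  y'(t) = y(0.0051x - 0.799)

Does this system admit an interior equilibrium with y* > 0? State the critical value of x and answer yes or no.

Threshold x = 157; K < 157, so no, the predator goes extinct.

The predator equation gives dy/dt > 0 only when x > 0.799/0.0051 = 157.
Without the predator, x → K = 81.3. Since 81.3 < 157, the predator cannot invade.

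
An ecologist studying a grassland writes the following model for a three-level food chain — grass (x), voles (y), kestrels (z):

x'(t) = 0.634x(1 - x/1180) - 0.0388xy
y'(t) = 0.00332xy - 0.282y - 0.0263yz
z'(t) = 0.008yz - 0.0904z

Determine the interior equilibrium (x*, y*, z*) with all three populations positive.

x* ≈ 364, y* ≈ 11.3, z* ≈ 35.2

From dz/dt = 0: 0.008y* = 0.0904, so y* = 11.3.
From dx/dt = 0: 0.634(1 - x*/1180) = 0.0388·11.3, giving x* = 1180·(1 - 0.692) = 364.
From dy/dt = 0: 0.00332·364 - 0.282 = 0.0263z*, so z* = 0.926/0.0263 = 35.2.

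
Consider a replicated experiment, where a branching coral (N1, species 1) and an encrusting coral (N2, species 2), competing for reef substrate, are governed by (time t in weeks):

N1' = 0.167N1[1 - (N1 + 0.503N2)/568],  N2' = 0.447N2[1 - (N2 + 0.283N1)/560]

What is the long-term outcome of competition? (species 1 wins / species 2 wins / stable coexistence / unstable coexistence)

stable coexistence

Compare the nullcline intercepts: K1/α12 = 568/0.503 = 1130 > K2 = 560; K2/α21 = 560/0.283 = 1980 > K1 = 568.
Since both inequalities hold, each species can invade when rare, so the interior equilibrium is stable.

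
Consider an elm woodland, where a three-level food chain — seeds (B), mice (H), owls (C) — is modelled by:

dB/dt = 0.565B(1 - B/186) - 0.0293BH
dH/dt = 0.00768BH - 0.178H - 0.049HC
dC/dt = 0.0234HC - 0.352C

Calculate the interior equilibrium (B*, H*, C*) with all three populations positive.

From dC/dt = 0: 0.0234H* = 0.352, so H* = 15.
From dB/dt = 0: 0.565(1 - B*/186) = 0.0293·15, giving B* = 186·(1 - 0.78) = 40.9.
From dH/dt = 0: 0.00768·40.9 - 0.178 = 0.049C*, so C* = 0.136/0.049 = 2.78.

B* ≈ 40.9, H* ≈ 15, C* ≈ 2.78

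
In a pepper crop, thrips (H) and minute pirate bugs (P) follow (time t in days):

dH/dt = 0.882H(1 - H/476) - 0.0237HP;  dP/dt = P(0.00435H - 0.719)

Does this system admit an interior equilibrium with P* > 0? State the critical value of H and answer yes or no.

The predator equation gives dP/dt > 0 only when H > 0.719/0.00435 = 165.
Without the predator, H → K = 476. Since 476 > 165, the predator can invade and persist.

Threshold H = 165; K > 165, so yes, the predator persists.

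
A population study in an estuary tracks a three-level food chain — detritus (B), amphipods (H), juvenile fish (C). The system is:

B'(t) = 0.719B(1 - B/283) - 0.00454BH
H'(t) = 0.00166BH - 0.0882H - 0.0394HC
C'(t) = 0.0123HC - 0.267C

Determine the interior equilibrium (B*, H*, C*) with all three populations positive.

B* ≈ 244, H* ≈ 21.7, C* ≈ 8.05

From dC/dt = 0: 0.0123H* = 0.267, so H* = 21.7.
From dB/dt = 0: 0.719(1 - B*/283) = 0.00454·21.7, giving B* = 283·(1 - 0.137) = 244.
From dH/dt = 0: 0.00166·244 - 0.0882 = 0.0394C*, so C* = 0.317/0.0394 = 8.05.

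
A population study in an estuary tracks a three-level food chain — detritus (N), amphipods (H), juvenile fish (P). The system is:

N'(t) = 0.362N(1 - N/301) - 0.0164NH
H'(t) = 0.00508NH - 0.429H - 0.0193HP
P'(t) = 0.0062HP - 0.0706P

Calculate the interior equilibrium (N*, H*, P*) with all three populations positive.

From dP/dt = 0: 0.0062H* = 0.0706, so H* = 11.4.
From dN/dt = 0: 0.362(1 - N*/301) = 0.0164·11.4, giving N* = 301·(1 - 0.516) = 146.
From dH/dt = 0: 0.00508·146 - 0.429 = 0.0193P*, so P* = 0.311/0.0193 = 16.1.

N* ≈ 146, H* ≈ 11.4, P* ≈ 16.1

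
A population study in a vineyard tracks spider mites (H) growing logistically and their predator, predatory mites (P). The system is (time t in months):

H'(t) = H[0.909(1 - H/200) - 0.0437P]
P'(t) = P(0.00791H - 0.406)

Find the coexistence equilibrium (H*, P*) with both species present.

H* ≈ 51.3, P* ≈ 15.5

From dP/dt = 0 with P > 0: 0.00791H* = 0.406, so H* = 51.3.
Substitute into dH/dt = 0: 0.909(1 - 51.3/200) = 0.0437P*.
The bracket is 0.743, giving P* = 0.676/0.0437 = 15.5.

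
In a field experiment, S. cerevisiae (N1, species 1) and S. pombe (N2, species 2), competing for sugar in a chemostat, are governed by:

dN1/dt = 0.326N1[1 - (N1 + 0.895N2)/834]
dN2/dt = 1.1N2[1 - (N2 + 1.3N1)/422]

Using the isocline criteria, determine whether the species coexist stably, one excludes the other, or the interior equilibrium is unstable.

Compare the nullcline intercepts: K1/α12 = 834/0.895 = 932 > K2 = 422; K2/α21 = 422/1.3 = 325 < K1 = 834.
Since the inequalities point opposite ways, species 1 can invade but species 2 cannot.

species 1 excludes species 2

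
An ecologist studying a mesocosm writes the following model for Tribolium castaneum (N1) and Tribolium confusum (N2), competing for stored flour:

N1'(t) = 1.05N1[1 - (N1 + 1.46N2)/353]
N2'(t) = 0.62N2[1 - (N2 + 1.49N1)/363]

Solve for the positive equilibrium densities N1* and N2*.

N1* ≈ 151, N2* ≈ 139

Setting both brackets to zero gives the nullclines N1 + 1.46N2 = 353 and 1.49N1 + N2 = 363.
Substituting N2 = 363 - 1.49N1 into the first: N1(1 - 1.46·1.49) = 353 - 1.46·363.
So N1* = -177/-1.18 = 151, and then N2* = 363 - 1.49·151 = 139.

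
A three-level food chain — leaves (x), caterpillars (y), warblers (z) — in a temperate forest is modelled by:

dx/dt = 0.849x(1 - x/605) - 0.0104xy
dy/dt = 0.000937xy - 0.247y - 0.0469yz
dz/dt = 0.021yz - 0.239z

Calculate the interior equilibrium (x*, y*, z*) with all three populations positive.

x* ≈ 521, y* ≈ 11.4, z* ≈ 5.14

From dz/dt = 0: 0.021y* = 0.239, so y* = 11.4.
From dx/dt = 0: 0.849(1 - x*/605) = 0.0104·11.4, giving x* = 605·(1 - 0.139) = 521.
From dy/dt = 0: 0.000937·521 - 0.247 = 0.0469z*, so z* = 0.241/0.0469 = 5.14.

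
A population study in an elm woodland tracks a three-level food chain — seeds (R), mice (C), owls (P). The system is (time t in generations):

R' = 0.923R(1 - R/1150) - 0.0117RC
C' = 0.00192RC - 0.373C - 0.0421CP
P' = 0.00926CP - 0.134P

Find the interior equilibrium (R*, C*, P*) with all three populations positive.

From dP/dt = 0: 0.00926C* = 0.134, so C* = 14.5.
From dR/dt = 0: 0.923(1 - R*/1150) = 0.0117·14.5, giving R* = 1150·(1 - 0.183) = 939.
From dC/dt = 0: 0.00192·939 - 0.373 = 0.0421P*, so P* = 1.43/0.0421 = 34.

R* ≈ 939, C* ≈ 14.5, P* ≈ 34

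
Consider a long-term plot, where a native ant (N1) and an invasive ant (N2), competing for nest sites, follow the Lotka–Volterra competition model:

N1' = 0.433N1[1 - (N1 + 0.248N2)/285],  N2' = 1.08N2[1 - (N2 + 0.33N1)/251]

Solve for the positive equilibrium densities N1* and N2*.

Setting both brackets to zero gives the nullclines N1 + 0.248N2 = 285 and 0.33N1 + N2 = 251.
Substituting N2 = 251 - 0.33N1 into the first: N1(1 - 0.248·0.33) = 285 - 0.248·251.
So N1* = 223/0.918 = 243, and then N2* = 251 - 0.33·243 = 171.

N1* ≈ 243, N2* ≈ 171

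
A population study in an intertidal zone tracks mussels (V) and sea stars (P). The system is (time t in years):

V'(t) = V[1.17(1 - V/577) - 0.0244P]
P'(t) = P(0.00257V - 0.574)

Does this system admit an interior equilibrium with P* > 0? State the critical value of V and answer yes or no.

Threshold V = 223; K > 223, so yes, the predator persists.

The predator equation gives dP/dt > 0 only when V > 0.574/0.00257 = 223.
Without the predator, V → K = 577. Since 577 > 223, the predator can invade and persist.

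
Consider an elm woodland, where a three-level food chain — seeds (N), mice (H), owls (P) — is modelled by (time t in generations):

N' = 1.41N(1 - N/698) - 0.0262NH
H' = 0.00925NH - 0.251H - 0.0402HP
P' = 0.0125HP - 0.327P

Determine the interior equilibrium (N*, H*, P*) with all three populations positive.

N* ≈ 359, H* ≈ 26.2, P* ≈ 76.3

From dP/dt = 0: 0.0125H* = 0.327, so H* = 26.2.
From dN/dt = 0: 1.41(1 - N*/698) = 0.0262·26.2, giving N* = 698·(1 - 0.486) = 359.
From dH/dt = 0: 0.00925·359 - 0.251 = 0.0402P*, so P* = 3.07/0.0402 = 76.3.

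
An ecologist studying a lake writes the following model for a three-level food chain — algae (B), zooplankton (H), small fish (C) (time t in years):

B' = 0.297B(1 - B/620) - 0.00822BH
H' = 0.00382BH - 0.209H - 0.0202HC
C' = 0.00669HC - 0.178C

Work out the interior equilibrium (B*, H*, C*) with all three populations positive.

B* ≈ 163, H* ≈ 26.6, C* ≈ 20.6

From dC/dt = 0: 0.00669H* = 0.178, so H* = 26.6.
From dB/dt = 0: 0.297(1 - B*/620) = 0.00822·26.6, giving B* = 620·(1 - 0.736) = 163.
From dH/dt = 0: 0.00382·163 - 0.209 = 0.0202C*, so C* = 0.415/0.0202 = 20.6.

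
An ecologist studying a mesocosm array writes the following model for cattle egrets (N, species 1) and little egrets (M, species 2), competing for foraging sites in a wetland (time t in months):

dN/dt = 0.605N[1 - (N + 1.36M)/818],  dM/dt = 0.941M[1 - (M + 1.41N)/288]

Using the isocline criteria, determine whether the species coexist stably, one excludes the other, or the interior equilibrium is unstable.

species 1 excludes species 2

Compare the nullcline intercepts: K1/α12 = 818/1.36 = 601 > K2 = 288; K2/α21 = 288/1.41 = 204 < K1 = 818.
Since the inequalities point opposite ways, species 1 can invade but species 2 cannot.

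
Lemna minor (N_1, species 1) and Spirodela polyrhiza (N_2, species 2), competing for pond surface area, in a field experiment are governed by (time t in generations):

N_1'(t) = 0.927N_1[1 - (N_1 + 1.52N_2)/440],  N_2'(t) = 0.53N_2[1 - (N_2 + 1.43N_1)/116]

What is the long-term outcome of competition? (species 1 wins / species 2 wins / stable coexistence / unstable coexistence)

species 1 excludes species 2

Compare the nullcline intercepts: K1/α12 = 440/1.52 = 289 > K2 = 116; K2/α21 = 116/1.43 = 81.1 < K1 = 440.
Since the inequalities point opposite ways, species 1 can invade but species 2 cannot.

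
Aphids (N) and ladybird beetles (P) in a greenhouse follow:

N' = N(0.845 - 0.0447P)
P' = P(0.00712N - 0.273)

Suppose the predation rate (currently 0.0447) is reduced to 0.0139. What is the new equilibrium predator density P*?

At the interior fixed point, setting dN/dt = 0 with N > 0 fixes P* = (prey growth rate)/(NP coefficient) — independent of the other coefficients.
With the change, P* = 0.845/0.0139 = 60.8; it rises from 18.9.

P* ≈ 60.8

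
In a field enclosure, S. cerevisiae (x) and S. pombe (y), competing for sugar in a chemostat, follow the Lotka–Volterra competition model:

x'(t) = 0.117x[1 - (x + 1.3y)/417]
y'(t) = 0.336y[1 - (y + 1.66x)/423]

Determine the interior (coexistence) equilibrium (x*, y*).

Setting both brackets to zero gives the nullclines x + 1.3y = 417 and 1.66x + y = 423.
Substituting y = 423 - 1.66x into the first: x(1 - 1.3·1.66) = 417 - 1.3·423.
So x* = -133/-1.16 = 115, and then y* = 423 - 1.66·115 = 232.

x* ≈ 115, y* ≈ 232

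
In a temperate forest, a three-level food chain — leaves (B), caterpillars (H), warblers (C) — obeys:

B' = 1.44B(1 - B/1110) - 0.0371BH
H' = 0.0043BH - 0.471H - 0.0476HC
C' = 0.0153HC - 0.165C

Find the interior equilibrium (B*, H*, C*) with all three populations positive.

B* ≈ 802, H* ≈ 10.8, C* ≈ 62.5

From dC/dt = 0: 0.0153H* = 0.165, so H* = 10.8.
From dB/dt = 0: 1.44(1 - B*/1110) = 0.0371·10.8, giving B* = 1110·(1 - 0.278) = 802.
From dH/dt = 0: 0.0043·802 - 0.471 = 0.0476C*, so C* = 2.98/0.0476 = 62.5.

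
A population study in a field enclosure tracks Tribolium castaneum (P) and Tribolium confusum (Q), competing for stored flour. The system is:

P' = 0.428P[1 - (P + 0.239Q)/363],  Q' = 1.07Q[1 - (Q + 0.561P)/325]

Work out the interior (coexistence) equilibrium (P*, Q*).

Setting both brackets to zero gives the nullclines P + 0.239Q = 363 and 0.561P + Q = 325.
Substituting Q = 325 - 0.561P into the first: P(1 - 0.239·0.561) = 363 - 0.239·325.
So P* = 285/0.866 = 330, and then Q* = 325 - 0.561·330 = 140.

P* ≈ 330, Q* ≈ 140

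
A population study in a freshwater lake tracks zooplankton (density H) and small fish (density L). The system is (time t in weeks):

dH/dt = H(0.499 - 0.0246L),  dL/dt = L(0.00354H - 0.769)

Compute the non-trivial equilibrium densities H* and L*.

Set dL/dt = 0 with L > 0: 0.00354H - 0.769 = 0, so H* = 0.769/0.00354 = 217.
Set dH/dt = 0 with H > 0: 0.499 - 0.0246L = 0, so L* = 0.499/0.0246 = 20.3.

H* ≈ 217, L* ≈ 20.3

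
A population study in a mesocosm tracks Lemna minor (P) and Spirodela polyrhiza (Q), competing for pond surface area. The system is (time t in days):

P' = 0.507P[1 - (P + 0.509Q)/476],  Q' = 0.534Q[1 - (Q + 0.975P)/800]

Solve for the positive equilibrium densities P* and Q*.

Setting both brackets to zero gives the nullclines P + 0.509Q = 476 and 0.975P + Q = 800.
Substituting Q = 800 - 0.975P into the first: P(1 - 0.509·0.975) = 476 - 0.509·800.
So P* = 68.8/0.504 = 137, and then Q* = 800 - 0.975·137 = 667.

P* ≈ 137, Q* ≈ 667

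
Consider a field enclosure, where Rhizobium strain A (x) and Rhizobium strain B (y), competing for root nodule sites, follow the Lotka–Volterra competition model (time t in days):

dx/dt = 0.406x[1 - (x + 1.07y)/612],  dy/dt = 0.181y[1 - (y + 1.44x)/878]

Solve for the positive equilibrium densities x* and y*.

Setting both brackets to zero gives the nullclines x + 1.07y = 612 and 1.44x + y = 878.
Substituting y = 878 - 1.44x into the first: x(1 - 1.07·1.44) = 612 - 1.07·878.
So x* = -327/-0.541 = 606, and then y* = 878 - 1.44·606 = 6.07.

x* ≈ 606, y* ≈ 6.07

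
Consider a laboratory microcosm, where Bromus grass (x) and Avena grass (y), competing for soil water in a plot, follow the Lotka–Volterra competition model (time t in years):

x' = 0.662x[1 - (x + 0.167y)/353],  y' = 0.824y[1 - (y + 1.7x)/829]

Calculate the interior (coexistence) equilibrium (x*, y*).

Setting both brackets to zero gives the nullclines x + 0.167y = 353 and 1.7x + y = 829.
Substituting y = 829 - 1.7x into the first: x(1 - 0.167·1.7) = 353 - 0.167·829.
So x* = 215/0.716 = 300, and then y* = 829 - 1.7·300 = 320.

x* ≈ 300, y* ≈ 320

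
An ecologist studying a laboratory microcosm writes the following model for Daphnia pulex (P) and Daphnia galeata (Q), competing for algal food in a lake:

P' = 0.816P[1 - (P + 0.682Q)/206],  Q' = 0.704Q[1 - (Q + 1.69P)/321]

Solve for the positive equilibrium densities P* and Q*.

Setting both brackets to zero gives the nullclines P + 0.682Q = 206 and 1.69P + Q = 321.
Substituting Q = 321 - 1.69P into the first: P(1 - 0.682·1.69) = 206 - 0.682·321.
So P* = -12.9/-0.153 = 84.7, and then Q* = 321 - 1.69·84.7 = 178.

P* ≈ 84.7, Q* ≈ 178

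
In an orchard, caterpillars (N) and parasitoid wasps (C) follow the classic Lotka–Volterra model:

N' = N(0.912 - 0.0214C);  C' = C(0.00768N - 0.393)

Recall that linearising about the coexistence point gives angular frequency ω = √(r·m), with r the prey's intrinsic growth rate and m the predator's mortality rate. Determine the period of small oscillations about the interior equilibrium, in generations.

T ≈ 10.5 generations

Here r = 0.912 and m = 0.393, so r·m = 0.358.
ω = √0.358 = 0.599 per generation, hence T = 2π/ω ≈ 10.5 generations.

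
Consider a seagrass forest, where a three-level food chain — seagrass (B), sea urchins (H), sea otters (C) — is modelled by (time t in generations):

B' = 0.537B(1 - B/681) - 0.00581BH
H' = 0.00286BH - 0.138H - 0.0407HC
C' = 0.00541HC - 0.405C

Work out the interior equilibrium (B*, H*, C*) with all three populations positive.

From dC/dt = 0: 0.00541H* = 0.405, so H* = 74.9.
From dB/dt = 0: 0.537(1 - B*/681) = 0.00581·74.9, giving B* = 681·(1 - 0.81) = 129.
From dH/dt = 0: 0.00286·129 - 0.138 = 0.0407C*, so C* = 0.232/0.0407 = 5.7.

B* ≈ 129, H* ≈ 74.9, C* ≈ 5.7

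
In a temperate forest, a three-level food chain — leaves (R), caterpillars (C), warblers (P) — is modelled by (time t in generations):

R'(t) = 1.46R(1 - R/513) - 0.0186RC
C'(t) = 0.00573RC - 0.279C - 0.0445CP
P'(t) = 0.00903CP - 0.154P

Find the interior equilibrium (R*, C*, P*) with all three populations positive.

R* ≈ 402, C* ≈ 17.1, P* ≈ 45.4

From dP/dt = 0: 0.00903C* = 0.154, so C* = 17.1.
From dR/dt = 0: 1.46(1 - R*/513) = 0.0186·17.1, giving R* = 513·(1 - 0.217) = 402.
From dC/dt = 0: 0.00573·402 - 0.279 = 0.0445P*, so P* = 2.02/0.0445 = 45.4.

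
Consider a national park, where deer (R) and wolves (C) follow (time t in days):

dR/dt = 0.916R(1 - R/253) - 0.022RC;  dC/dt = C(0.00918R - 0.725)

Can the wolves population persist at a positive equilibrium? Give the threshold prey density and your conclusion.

The predator equation gives dC/dt > 0 only when R > 0.725/0.00918 = 79.
Without the predator, R → K = 253. Since 253 > 79, the predator can invade and persist.

Threshold R = 79; K > 79, so yes, the predator persists.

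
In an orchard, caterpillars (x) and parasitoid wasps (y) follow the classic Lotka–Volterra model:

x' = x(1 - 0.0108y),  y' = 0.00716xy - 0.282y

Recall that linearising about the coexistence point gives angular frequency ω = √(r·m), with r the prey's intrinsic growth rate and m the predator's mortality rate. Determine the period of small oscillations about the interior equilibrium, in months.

Here r = 1 and m = 0.282, so r·m = 0.282.
ω = √0.282 = 0.531 per month, hence T = 2π/ω ≈ 11.8 months.

T ≈ 11.8 months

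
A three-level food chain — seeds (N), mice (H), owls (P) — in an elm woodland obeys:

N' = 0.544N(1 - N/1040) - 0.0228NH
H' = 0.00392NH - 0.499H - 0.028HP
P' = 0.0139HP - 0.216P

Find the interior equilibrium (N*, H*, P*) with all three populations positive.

From dP/dt = 0: 0.0139H* = 0.216, so H* = 15.5.
From dN/dt = 0: 0.544(1 - N*/1040) = 0.0228·15.5, giving N* = 1040·(1 - 0.651) = 363.
From dH/dt = 0: 0.00392·363 - 0.499 = 0.028P*, so P* = 0.923/0.028 = 33.

N* ≈ 363, H* ≈ 15.5, P* ≈ 33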